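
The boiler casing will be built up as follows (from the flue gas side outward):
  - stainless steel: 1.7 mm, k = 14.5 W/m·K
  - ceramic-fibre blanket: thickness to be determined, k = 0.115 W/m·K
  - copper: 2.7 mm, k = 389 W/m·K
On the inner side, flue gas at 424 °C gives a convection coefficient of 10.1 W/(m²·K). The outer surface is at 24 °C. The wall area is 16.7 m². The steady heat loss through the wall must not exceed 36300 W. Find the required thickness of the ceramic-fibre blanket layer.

Model the wall as resistances in series:
R_inner film = 1/(h_i·A) = 1/(10.1×16.7) = 0.005929 K/W
R_stainless steel = L/(kA) = 0.0017/(14.5×16.7) = 7.02×10^-6 K/W
R_copper = L/(kA) = 0.0027/(389×16.7) = 4.156×10^-7 K/W
Sum of the known resistances R_other = 0.005936 K/W
Required total resistance R_tot = ΔT/Q_allow = 400/36300 = 0.01102 K/W
R_ceramic-fibre blanket = R_tot − R_other = 0.005083 K/W
L = R·k·A = 0.005083×0.115×16.7

L ≈ 9.76 mm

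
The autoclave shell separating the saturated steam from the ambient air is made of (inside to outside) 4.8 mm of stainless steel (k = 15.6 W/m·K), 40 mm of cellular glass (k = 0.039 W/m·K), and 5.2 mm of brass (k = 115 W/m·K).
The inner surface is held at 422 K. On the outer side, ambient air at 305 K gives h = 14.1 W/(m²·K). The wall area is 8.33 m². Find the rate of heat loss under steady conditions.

Q ≈ 889 W

Treating each layer as a thermal resistance in series:
R_stainless steel = L/(kA) = 0.0048/(15.6×8.33) = 3.694×10^-5 K/W
R_cellular glass = L/(kA) = 0.04/(0.039×8.33) = 0.1231 K/W
R_brass = L/(kA) = 0.0052/(115×8.33) = 5.428×10^-6 K/W
R_outer film = 1/(h_o·A) = 1/(14.1×8.33) = 0.008514 K/W
R_total = 0.1317 K/W
Q = ΔT / R_total = 117 / 0.1317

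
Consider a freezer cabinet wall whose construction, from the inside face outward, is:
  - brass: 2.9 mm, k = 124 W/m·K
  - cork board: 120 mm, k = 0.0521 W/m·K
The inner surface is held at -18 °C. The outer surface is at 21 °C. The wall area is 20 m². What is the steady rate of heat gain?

Q ≈ 339 W

Using the resistance-network approach (series):
R_brass = L/(kA) = 0.0029/(124×20) = 1.169×10^-6 K/W
R_cork board = L/(kA) = 0.12/(0.0521×20) = 0.1152 K/W
R_total = 0.1152 K/W
Q = ΔT / R_total = 39 / 0.1152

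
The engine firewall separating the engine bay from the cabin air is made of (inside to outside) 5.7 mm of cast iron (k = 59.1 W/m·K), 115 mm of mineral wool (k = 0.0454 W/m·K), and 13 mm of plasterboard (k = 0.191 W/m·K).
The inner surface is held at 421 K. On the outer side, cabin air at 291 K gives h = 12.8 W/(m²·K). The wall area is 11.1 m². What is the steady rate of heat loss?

Q ≈ 539 W

Using the resistance-network approach (series):
R_cast iron = L/(kA) = 0.0057/(59.1×11.1) = 8.689×10^-6 K/W
R_mineral wool = L/(kA) = 0.115/(0.0454×11.1) = 0.2282 K/W
R_plasterboard = L/(kA) = 0.013/(0.191×11.1) = 0.006132 K/W
R_outer film = 1/(h_o·A) = 1/(12.8×11.1) = 0.007038 K/W
R_total = 0.2414 K/W
Q = ΔT / R_total = 130 / 0.2414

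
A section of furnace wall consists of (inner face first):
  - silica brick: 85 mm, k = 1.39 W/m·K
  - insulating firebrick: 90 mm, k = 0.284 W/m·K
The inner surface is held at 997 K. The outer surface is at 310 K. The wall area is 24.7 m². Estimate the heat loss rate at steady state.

Model the wall as resistances in series:
R_silica brick = L/(kA) = 0.085/(1.39×24.7) = 0.002476 K/W
R_insulating firebrick = L/(kA) = 0.09/(0.284×24.7) = 0.01283 K/W
R_total = 0.01531 K/W
Q = ΔT / R_total = 687 / 0.01531

Q ≈ 44900 W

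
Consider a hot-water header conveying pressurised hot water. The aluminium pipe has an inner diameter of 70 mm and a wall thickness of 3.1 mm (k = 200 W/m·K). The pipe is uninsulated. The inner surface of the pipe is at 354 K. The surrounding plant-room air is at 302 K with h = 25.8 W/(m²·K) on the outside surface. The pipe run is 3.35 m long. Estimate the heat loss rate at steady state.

Per-layer cylindrical resistances, series-summed:
R_aluminium pipe wall = ln(38.1/35)/(2π×200×3.35) = 2.016×10^-5 K/W
R_outer film = 1/(h_o·2πr_oL) = 1/(25.8×2π×0.0381×3.35) = 0.04833 K/W
R_total = 0.04835 K/W
Q = ΔT/R_total = 52/0.04835

Q ≈ 1080 W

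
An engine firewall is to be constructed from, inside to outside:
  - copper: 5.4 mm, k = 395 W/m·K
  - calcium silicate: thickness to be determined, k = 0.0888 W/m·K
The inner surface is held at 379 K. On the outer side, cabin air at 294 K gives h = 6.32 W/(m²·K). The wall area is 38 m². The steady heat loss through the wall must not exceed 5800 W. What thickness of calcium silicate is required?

L ≈ 35.4 mm

Series thermal resistances:
R_copper = L/(kA) = 0.0054/(395×38) = 3.598×10^-7 K/W
R_outer film = 1/(h_o·A) = 1/(6.32×38) = 0.004164 K/W
Sum of the known resistances R_other = 0.004164 K/W
Required total resistance R_tot = ΔT/Q_allow = 85/5800 = 0.01466 K/W
R_calcium silicate = R_tot − R_other = 0.01049 K/W
L = R·k·A = 0.01049×0.0888×38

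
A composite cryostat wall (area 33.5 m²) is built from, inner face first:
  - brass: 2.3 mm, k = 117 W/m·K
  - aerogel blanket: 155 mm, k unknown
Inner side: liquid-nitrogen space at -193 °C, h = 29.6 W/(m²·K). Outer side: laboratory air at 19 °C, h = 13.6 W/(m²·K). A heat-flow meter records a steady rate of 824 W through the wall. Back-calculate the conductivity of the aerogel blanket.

k ≈ 0.0182 W/(m·K)

Using the resistance-network approach (series):
R_inner film = 1/(h_i·A) = 1/(29.6×33.5) = 0.001008 K/W
R_brass = L/(kA) = 0.0023/(117×33.5) = 5.868×10^-7 K/W
R_outer film = 1/(h_o·A) = 1/(13.6×33.5) = 0.002195 K/W
Sum of known resistances R_other = 0.003204 K/W
Total R = ΔT/Q = 212/824 = 0.2573 K/W
R_aerogel blanket = R_total − R_other = 0.2541 K/W
k = L/(R·A) = 0.155/(0.2541×33.5)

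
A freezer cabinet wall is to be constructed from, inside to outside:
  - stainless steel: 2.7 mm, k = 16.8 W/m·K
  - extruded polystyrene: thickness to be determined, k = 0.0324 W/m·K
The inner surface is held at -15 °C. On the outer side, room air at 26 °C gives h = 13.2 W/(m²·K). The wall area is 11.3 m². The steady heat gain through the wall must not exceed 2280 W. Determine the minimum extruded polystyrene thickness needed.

Using the resistance-network approach (series):
R_stainless steel = L/(kA) = 0.0027/(16.8×11.3) = 1.422×10^-5 K/W
R_outer film = 1/(h_o·A) = 1/(13.2×11.3) = 0.006704 K/W
Sum of the known resistances R_other = 0.006718 K/W
Required total resistance R_tot = ΔT/Q_allow = 41/2280 = 0.01798 K/W
R_extruded polystyrene = R_tot − R_other = 0.01126 K/W
L = R·k·A = 0.01126×0.0324×11.3

L ≈ 4.12 mm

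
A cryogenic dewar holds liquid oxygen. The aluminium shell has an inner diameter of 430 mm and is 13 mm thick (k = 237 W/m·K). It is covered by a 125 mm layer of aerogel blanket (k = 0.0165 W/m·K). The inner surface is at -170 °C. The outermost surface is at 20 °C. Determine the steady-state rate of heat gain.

Radial (spherical) resistances in series:
R_aluminium shell = (1/0.215 − 1/0.228)/(4π×237) = 8.905×10^-5 K/W
R_aerogel blanket = (1/0.228 − 1/0.353)/(4π×0.0165) = 7.49 K/W
R_total = 7.491 K/W
Q = ΔT/R_total = 190/7.491

Q ≈ 25.4 W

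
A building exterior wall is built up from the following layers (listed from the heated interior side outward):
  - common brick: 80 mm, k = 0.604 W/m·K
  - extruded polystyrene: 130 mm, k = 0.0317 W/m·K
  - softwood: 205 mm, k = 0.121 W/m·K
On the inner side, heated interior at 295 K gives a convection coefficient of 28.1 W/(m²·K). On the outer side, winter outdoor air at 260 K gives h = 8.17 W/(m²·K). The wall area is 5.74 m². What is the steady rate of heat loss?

Thermal resistances in series:
R_inner film = 1/(h_i·A) = 1/(28.1×5.74) = 0.0062 K/W
R_common brick = L/(kA) = 0.08/(0.604×5.74) = 0.02307 K/W
R_extruded polystyrene = L/(kA) = 0.13/(0.0317×5.74) = 0.7145 K/W
R_softwood = L/(kA) = 0.205/(0.121×5.74) = 0.2952 K/W
R_outer film = 1/(h_o·A) = 1/(8.17×5.74) = 0.02132 K/W
R_total = 1.06 K/W
Q = ΔT / R_total = 35 / 1.06

Q ≈ 33 W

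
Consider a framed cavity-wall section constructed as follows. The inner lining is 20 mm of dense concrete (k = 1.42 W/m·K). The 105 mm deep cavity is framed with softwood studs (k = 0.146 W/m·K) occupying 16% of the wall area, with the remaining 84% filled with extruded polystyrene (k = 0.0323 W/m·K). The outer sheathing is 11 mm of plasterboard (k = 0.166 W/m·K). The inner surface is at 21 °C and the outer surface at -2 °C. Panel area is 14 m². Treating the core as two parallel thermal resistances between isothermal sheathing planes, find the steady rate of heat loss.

Q ≈ 149 W

Sheathing layers in series; stud and cavity paths in parallel between them.
R_inner = 0.02/(1.42×14) = 0.001006 K/W
R_stud  = 0.105/(0.146×0.16×14) = 0.3211 K/W
R_cav   = 0.105/(0.0323×0.84×14) = 0.2764 K/W
1/R_core = 1/R_stud + 1/R_cav → R_core = 0.1485 K/W
R_outer = 0.011/(0.166×14) = 0.004733 K/W
R_total = 0.1543 K/W
Q = ΔT/R_total = 23/0.1543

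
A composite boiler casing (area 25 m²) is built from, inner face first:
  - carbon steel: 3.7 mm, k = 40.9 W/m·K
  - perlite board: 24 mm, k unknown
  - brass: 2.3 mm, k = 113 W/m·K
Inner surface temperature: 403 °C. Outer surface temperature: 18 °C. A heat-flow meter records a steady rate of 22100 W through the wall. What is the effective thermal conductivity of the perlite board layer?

Treating each layer as a thermal resistance in series:
R_carbon steel = L/(kA) = 0.0037/(40.9×25) = 3.619×10^-6 K/W
R_brass = L/(kA) = 0.0023/(113×25) = 8.142×10^-7 K/W
Sum of known resistances R_other = 4.433×10^-6 K/W
Total R = ΔT/Q = 385/22100 = 0.01742 K/W
R_perlite board = R_total − R_other = 0.01742 K/W
k = L/(R·A) = 0.024/(0.01742×25)

k ≈ 0.0551 W/(m·K)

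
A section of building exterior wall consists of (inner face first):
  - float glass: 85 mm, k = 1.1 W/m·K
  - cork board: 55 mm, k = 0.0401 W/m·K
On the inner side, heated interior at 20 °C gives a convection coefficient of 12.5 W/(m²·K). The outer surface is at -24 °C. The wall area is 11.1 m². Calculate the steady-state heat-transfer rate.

Q ≈ 319 W

Using the resistance-network approach (series):
R_inner film = 1/(h_i·A) = 1/(12.5×11.1) = 0.007207 K/W
R_float glass = L/(kA) = 0.085/(1.1×11.1) = 0.006962 K/W
R_cork board = L/(kA) = 0.055/(0.0401×11.1) = 0.1236 K/W
R_total = 0.1377 K/W
Q = ΔT / R_total = 44 / 0.1377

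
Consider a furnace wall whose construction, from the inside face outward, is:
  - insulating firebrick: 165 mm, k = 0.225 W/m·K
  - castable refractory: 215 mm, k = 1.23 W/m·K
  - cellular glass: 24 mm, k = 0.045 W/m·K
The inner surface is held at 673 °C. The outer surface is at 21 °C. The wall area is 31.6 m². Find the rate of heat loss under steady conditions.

Thermal resistances in series:
R_insulating firebrick = L/(kA) = 0.165/(0.225×31.6) = 0.02321 K/W
R_castable refractory = L/(kA) = 0.215/(1.23×31.6) = 0.005532 K/W
R_cellular glass = L/(kA) = 0.024/(0.045×31.6) = 0.01688 K/W
R_total = 0.04562 K/W
Q = ΔT / R_total = 652 / 0.04562

Q ≈ 14300 W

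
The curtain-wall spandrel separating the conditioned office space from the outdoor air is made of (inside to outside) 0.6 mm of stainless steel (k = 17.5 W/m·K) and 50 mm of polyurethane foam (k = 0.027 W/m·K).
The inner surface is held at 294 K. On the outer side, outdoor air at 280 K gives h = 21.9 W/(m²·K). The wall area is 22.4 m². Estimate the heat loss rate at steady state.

Model the wall as resistances in series:
R_stainless steel = L/(kA) = 0.0006/(17.5×22.4) = 1.531×10^-6 K/W
R_polyurethane foam = L/(kA) = 0.05/(0.027×22.4) = 0.08267 K/W
R_outer film = 1/(h_o·A) = 1/(21.9×22.4) = 0.002038 K/W
R_total = 0.08471 K/W
Q = ΔT / R_total = 14 / 0.08471

Q ≈ 165 W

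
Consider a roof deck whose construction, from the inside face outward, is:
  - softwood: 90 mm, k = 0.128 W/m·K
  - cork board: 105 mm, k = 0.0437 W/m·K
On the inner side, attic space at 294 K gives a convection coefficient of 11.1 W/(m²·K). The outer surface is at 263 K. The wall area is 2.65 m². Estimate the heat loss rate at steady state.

Q ≈ 25.7 W

Treating each layer as a thermal resistance in series:
R_inner film = 1/(h_i·A) = 1/(11.1×2.65) = 0.034 K/W
R_softwood = L/(kA) = 0.09/(0.128×2.65) = 0.2653 K/W
R_cork board = L/(kA) = 0.105/(0.0437×2.65) = 0.9067 K/W
R_total = 1.206 K/W
Q = ΔT / R_total = 31 / 1.206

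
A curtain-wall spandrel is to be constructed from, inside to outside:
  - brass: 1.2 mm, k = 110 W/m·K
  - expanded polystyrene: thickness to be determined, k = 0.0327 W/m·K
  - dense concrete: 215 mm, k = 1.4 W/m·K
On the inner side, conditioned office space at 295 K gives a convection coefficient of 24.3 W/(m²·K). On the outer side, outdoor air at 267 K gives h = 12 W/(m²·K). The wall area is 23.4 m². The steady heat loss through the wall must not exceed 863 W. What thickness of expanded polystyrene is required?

L ≈ 15.7 mm

Using the resistance-network approach (series):
R_inner film = 1/(h_i·A) = 1/(24.3×23.4) = 0.001759 K/W
R_brass = L/(kA) = 0.0012/(110×23.4) = 4.662×10^-7 K/W
R_dense concrete = L/(kA) = 0.215/(1.4×23.4) = 0.006563 K/W
R_outer film = 1/(h_o·A) = 1/(12×23.4) = 0.003561 K/W
Sum of the known resistances R_other = 0.01188 K/W
Required total resistance R_tot = ΔT/Q_allow = 28/863 = 0.03244 K/W
R_expanded polystyrene = R_tot − R_other = 0.02056 K/W
L = R·k·A = 0.02056×0.0327×23.4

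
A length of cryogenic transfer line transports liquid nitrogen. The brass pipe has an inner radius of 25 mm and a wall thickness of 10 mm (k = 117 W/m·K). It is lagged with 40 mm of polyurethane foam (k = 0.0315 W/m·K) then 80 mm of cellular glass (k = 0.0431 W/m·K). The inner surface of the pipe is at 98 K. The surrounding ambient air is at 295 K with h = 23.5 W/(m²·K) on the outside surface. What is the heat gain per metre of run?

q′ ≈ 30 W/m

Cylindrical conduction, so R = ln(r₂/r₁)/(2πkL) per layer, in series:
R_brass pipe wall = ln(35/25)/(2π×117×1) = 4.577×10^-4 K/W
R_polyurethane foam = ln(75/35)/(2π×0.0315×1) = 3.851 K/W
R_cellular glass = ln(155/75)/(2π×0.0431×1) = 2.681 K/W
R_outer film = 1/(h_o·2πr_oL) = 1/(23.5×2π×0.155×1) = 0.04369 K/W
R_total = 6.576 K/W
Q = ΔT/R_total = 197/6.576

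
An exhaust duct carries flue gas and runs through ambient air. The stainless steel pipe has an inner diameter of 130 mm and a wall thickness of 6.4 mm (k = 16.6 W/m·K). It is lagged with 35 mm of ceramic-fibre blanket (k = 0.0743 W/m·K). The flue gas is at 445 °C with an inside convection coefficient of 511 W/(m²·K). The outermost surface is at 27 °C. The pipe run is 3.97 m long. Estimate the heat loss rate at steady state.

Q ≈ 1930 W

Radial resistances (cylindrical: R_cond = ln(r_o/r_i)/(2πkL), R_conv = 1/(h·2πrL)):
R_inner film = 1/(h_i·2πr₁L) = 1/(511×2π×0.065×3.97) = 0.001207 K/W
R_stainless steel pipe wall = ln(71.4/65)/(2π×16.6×3.97) = 2.268×10^-4 K/W
R_ceramic-fibre blanket = ln(106.4/71.4)/(2π×0.0743×3.97) = 0.2152 K/W
R_total = 0.2167 K/W
Q = ΔT/R_total = 418/0.2167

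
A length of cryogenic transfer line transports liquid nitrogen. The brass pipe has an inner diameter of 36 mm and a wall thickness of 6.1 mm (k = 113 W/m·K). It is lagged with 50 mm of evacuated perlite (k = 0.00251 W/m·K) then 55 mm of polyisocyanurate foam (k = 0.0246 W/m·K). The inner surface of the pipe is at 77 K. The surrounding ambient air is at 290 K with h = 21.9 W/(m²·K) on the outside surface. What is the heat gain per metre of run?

q′ ≈ 2.84 W/m

Cylindrical conduction, so R = ln(r₂/r₁)/(2πkL) per layer, in series:
R_brass pipe wall = ln(24.1/18)/(2π×113×1) = 4.11×10^-4 K/W
R_evacuated perlite = ln(74.1/24.1)/(2π×0.00251×1) = 71.22 K/W
R_polyisocyanurate foam = ln(129.1/74.1)/(2π×0.0246×1) = 3.592 K/W
R_outer film = 1/(h_o·2πr_oL) = 1/(21.9×2π×0.1291×1) = 0.05629 K/W
R_total = 74.87 K/W
Q = ΔT/R_total = 213/74.87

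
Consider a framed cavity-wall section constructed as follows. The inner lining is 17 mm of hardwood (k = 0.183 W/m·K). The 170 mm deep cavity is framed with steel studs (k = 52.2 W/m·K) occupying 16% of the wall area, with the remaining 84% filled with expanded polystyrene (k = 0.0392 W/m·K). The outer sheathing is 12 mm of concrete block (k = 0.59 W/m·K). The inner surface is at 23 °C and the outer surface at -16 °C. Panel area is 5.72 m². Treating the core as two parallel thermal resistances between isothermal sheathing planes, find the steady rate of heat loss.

Q ≈ 1670 W

Sheathing layers in series; stud and cavity paths in parallel between them.
R_inner = 0.017/(0.183×5.72) = 0.01624 K/W
R_stud  = 0.17/(52.2×0.16×5.72) = 0.003558 K/W
R_cav   = 0.17/(0.0392×0.84×5.72) = 0.9026 K/W
1/R_core = 1/R_stud + 1/R_cav → R_core = 0.003544 K/W
R_outer = 0.012/(0.59×5.72) = 0.003556 K/W
R_total = 0.02334 K/W
Q = ΔT/R_total = 39/0.02334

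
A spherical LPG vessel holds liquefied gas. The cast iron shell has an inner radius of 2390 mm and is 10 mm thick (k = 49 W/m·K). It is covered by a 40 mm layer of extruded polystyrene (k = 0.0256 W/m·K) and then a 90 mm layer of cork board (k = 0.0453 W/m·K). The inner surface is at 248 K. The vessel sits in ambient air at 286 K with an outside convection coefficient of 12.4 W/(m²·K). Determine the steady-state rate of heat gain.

Q ≈ 794 W

For a spherical shell R = (1/r₁ − 1/r₂)/(4πk); film R = 1/(h·4πr²). In series:
R_cast iron shell = (1/2.39 − 1/2.4)/(4π×49) = 2.831×10^-6 K/W
R_extruded polystyrene = (1/2.4 − 1/2.44)/(4π×0.0256) = 0.02123 K/W
R_cork board = (1/2.44 − 1/2.53)/(4π×0.0453) = 0.02561 K/W
R_outer film = 1/(h·4πr_o²) = 1/(12.4×4π×2.53²) = 0.001003 K/W
R_total = 0.04785 K/W
Q = ΔT/R_total = 38/0.04785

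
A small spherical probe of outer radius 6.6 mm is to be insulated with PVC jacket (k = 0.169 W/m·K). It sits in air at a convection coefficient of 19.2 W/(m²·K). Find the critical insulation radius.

For a sphere r_cr = 2k/h = 2×0.169/19.2
r_cr = 17.6 mm; since the bare radius (6.6 mm) is below r_cr, adding a thin layer of insulation will *increase* heat loss.

r_cr ≈ 17.6 mm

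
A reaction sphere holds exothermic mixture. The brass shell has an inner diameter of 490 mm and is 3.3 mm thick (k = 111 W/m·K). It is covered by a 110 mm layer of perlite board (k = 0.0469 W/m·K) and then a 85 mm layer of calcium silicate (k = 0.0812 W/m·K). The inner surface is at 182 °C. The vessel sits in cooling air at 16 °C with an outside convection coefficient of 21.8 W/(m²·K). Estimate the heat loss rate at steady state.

Q ≈ 62.9 W

Each spherical layer contributes R = (1/r_i − 1/r_o)/(4πk):
R_brass shell = (1/0.245 − 1/0.2483)/(4π×111) = 3.889×10^-5 K/W
R_perlite board = (1/0.2483 − 1/0.3583)/(4π×0.0469) = 2.098 K/W
R_calcium silicate = (1/0.3583 − 1/0.4433)/(4π×0.0812) = 0.5245 K/W
R_outer film = 1/(h·4πr_o²) = 1/(21.8×4π×0.4433²) = 0.01858 K/W
R_total = 2.641 K/W
Q = ΔT/R_total = 166/2.641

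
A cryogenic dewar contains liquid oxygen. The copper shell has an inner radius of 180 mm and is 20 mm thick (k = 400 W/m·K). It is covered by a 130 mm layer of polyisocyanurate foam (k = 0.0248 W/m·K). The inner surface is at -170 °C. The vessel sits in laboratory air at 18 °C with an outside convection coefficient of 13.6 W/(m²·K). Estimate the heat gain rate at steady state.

Q ≈ 29.5 W

Each spherical layer contributes R = (1/r_i − 1/r_o)/(4πk):
R_copper shell = (1/0.18 − 1/0.2)/(4π×400) = 1.105×10^-4 K/W
R_polyisocyanurate foam = (1/0.2 − 1/0.33)/(4π×0.0248) = 6.32 K/W
R_outer film = 1/(h·4πr_o²) = 1/(13.6×4π×0.33²) = 0.05373 K/W
R_total = 6.374 K/W
Q = ΔT/R_total = 188/6.374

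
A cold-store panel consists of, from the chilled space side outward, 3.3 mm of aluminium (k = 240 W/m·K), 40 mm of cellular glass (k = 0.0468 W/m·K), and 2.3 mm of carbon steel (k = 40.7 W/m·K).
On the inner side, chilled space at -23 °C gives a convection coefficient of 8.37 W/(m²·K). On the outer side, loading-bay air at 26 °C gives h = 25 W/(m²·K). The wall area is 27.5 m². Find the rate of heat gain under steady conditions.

Series thermal resistances:
R_inner film = 1/(h_i·A) = 1/(8.37×27.5) = 0.004345 K/W
R_aluminium = L/(kA) = 0.0033/(240×27.5) = 5×10^-7 K/W
R_cellular glass = L/(kA) = 0.04/(0.0468×27.5) = 0.03108 K/W
R_carbon steel = L/(kA) = 0.0023/(40.7×27.5) = 2.055×10^-6 K/W
R_outer film = 1/(h_o·A) = 1/(25×27.5) = 0.001455 K/W
R_total = 0.03688 K/W
Q = ΔT / R_total = 49 / 0.03688

Q ≈ 1330 W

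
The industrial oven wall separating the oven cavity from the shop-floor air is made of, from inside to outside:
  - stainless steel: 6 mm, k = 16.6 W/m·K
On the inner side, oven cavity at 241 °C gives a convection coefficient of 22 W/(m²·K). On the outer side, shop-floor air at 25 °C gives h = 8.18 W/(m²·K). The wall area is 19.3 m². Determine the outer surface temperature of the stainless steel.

T ≈ 182 °C

Treating each layer as a thermal resistance in series:
R_inner film = 1/(h_i·A) = 1/(22×19.3) = 0.002355 K/W
R_stainless steel = L/(kA) = 0.006/(16.6×19.3) = 1.873×10^-5 K/W
R_outer film = 1/(h_o·A) = 1/(8.18×19.3) = 0.006334 K/W
R_total = 0.008708 K/W;  Q = ΔT/R_total = 216/0.008708 = 24800 W
T_interface = T_inner − Q·ΣR(inner→interface) = 241 − 24800×0.002374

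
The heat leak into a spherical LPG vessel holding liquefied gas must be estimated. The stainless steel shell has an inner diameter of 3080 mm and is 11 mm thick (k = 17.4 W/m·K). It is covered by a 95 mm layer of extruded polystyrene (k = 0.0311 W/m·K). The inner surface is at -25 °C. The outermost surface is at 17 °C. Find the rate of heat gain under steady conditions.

Each spherical layer contributes R = (1/r_i − 1/r_o)/(4πk):
R_stainless steel shell = (1/1.54 − 1/1.551)/(4π×17.4) = 2.106×10^-5 K/W
R_extruded polystyrene = (1/1.551 − 1/1.646)/(4π×0.0311) = 0.09522 K/W
R_total = 0.09524 K/W
Q = ΔT/R_total = 42/0.09524

Q ≈ 441 W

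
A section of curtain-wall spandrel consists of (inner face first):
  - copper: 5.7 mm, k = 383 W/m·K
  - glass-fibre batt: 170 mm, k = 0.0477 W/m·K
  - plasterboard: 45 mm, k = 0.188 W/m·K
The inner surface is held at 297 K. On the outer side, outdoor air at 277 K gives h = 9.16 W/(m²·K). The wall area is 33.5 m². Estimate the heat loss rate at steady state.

Q ≈ 171 W

Treating each layer as a thermal resistance in series:
R_copper = L/(kA) = 0.0057/(383×33.5) = 4.443×10^-7 K/W
R_glass-fibre batt = L/(kA) = 0.17/(0.0477×33.5) = 0.1064 K/W
R_plasterboard = L/(kA) = 0.045/(0.188×33.5) = 0.007145 K/W
R_outer film = 1/(h_o·A) = 1/(9.16×33.5) = 0.003259 K/W
R_total = 0.1168 K/W
Q = ΔT / R_total = 20 / 0.1168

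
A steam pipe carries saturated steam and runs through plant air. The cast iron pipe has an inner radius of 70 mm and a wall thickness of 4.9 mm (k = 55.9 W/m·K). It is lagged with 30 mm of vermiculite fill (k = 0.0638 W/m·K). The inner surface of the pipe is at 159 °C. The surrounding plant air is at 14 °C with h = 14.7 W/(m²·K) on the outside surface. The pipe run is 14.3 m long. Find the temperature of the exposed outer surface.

T ≈ 29.9 °C

Cylindrical conduction, so R = ln(r₂/r₁)/(2πkL) per layer, in series:
R_cast iron pipe wall = ln(74.9/70)/(2π×55.9×14.3) = 1.347×10^-5 K/W
R_vermiculite fill = ln(104.9/74.9)/(2π×0.0638×14.3) = 0.05876 K/W
R_outer film = 1/(h_o·2πr_oL) = 1/(14.7×2π×0.1049×14.3) = 0.007218 K/W
R_total = 0.06599 K/W
Q = ΔT/R_total = 145/0.06599
Q = 2200 W
T_interface = T_inner − Q·ΣR(inner→interface) = 159 − 2200×0.05878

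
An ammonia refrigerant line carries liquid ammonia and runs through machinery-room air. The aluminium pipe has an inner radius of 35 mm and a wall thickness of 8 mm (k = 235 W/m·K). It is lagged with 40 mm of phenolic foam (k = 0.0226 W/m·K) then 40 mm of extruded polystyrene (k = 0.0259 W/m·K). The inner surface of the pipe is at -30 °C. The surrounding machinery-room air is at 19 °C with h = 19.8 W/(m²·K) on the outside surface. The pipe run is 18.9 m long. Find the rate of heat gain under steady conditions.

For a radial system each layer contributes R = ln(r_out/r_in)/(2πkL); films add R = 1/(hA).
R_aluminium pipe wall = ln(43/35)/(2π×235×18.9) = 7.376×10^-6 K/W
R_phenolic foam = ln(83/43)/(2π×0.0226×18.9) = 0.245 K/W
R_extruded polystyrene = ln(123/83)/(2π×0.0259×18.9) = 0.1279 K/W
R_outer film = 1/(h_o·2πr_oL) = 1/(19.8×2π×0.123×18.9) = 0.003458 K/W
R_total = 0.3764 K/W
Q = ΔT/R_total = 49/0.3764

Q ≈ 130 W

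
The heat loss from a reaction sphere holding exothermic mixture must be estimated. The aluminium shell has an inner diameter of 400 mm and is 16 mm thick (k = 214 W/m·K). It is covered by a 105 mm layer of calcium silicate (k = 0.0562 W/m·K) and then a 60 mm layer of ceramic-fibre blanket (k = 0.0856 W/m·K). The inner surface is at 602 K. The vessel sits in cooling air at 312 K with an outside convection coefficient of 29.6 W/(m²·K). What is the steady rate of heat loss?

Spherical conduction: R = (1/r_in − 1/r_out)/(4πk) per layer; series-sum.
R_aluminium shell = (1/0.2 − 1/0.216)/(4π×214) = 1.377×10^-4 K/W
R_calcium silicate = (1/0.216 − 1/0.321)/(4π×0.0562) = 2.144 K/W
R_ceramic-fibre blanket = (1/0.321 − 1/0.381)/(4π×0.0856) = 0.4561 K/W
R_outer film = 1/(h·4πr_o²) = 1/(29.6×4π×0.381²) = 0.01852 K/W
R_total = 2.619 K/W
Q = ΔT/R_total = 290/2.619

Q ≈ 111 W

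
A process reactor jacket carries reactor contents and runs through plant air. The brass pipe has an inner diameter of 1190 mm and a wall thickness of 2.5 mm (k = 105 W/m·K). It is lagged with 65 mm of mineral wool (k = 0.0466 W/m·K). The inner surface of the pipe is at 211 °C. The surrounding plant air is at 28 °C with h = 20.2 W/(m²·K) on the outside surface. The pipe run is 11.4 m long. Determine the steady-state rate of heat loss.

Per-layer cylindrical resistances, series-summed:
R_brass pipe wall = ln(597.5/595)/(2π×105×11.4) = 5.575×10^-7 K/W
R_mineral wool = ln(662.5/597.5)/(2π×0.0466×11.4) = 0.03094 K/W
R_outer film = 1/(h_o·2πr_oL) = 1/(20.2×2π×0.6625×11.4) = 0.001043 K/W
R_total = 0.03198 K/W
Q = ΔT/R_total = 183/0.03198

Q ≈ 5720 W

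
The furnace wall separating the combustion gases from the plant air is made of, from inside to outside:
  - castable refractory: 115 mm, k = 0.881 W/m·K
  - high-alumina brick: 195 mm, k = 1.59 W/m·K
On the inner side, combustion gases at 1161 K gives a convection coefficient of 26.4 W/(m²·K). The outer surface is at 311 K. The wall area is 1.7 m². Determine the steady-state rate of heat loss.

Model the wall as resistances in series:
R_inner film = 1/(h_i·A) = 1/(26.4×1.7) = 0.02228 K/W
R_castable refractory = L/(kA) = 0.115/(0.881×1.7) = 0.07678 K/W
R_high-alumina brick = L/(kA) = 0.195/(1.59×1.7) = 0.07214 K/W
R_total = 0.1712 K/W
Q = ΔT / R_total = 850 / 0.1712

Q ≈ 4960 W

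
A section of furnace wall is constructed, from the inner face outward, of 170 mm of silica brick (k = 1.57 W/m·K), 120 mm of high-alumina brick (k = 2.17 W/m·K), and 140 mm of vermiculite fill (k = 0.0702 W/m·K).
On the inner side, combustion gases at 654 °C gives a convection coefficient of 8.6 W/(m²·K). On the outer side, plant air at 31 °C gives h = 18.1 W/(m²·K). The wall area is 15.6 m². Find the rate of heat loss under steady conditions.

Treating each layer as a thermal resistance in series:
R_inner film = 1/(h_i·A) = 1/(8.6×15.6) = 0.007454 K/W
R_silica brick = L/(kA) = 0.17/(1.57×15.6) = 0.006941 K/W
R_high-alumina brick = L/(kA) = 0.12/(2.17×15.6) = 0.003545 K/W
R_vermiculite fill = L/(kA) = 0.14/(0.0702×15.6) = 0.1278 K/W
R_outer film = 1/(h_o·A) = 1/(18.1×15.6) = 0.003542 K/W
R_total = 0.1493 K/W
Q = ΔT / R_total = 623 / 0.1493

Q ≈ 4170 W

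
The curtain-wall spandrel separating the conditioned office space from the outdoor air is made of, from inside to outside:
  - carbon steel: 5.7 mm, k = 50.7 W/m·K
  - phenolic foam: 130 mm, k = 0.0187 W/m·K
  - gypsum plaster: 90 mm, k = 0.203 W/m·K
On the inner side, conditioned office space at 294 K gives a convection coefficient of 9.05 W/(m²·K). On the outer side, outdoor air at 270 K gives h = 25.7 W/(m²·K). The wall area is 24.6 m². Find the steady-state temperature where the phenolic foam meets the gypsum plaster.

Thermal resistances in series:
R_inner film = 1/(h_i·A) = 1/(9.05×24.6) = 0.004492 K/W
R_carbon steel = L/(kA) = 0.0057/(50.7×24.6) = 4.57×10^-6 K/W
R_phenolic foam = L/(kA) = 0.13/(0.0187×24.6) = 0.2826 K/W
R_gypsum plaster = L/(kA) = 0.09/(0.203×24.6) = 0.01802 K/W
R_outer film = 1/(h_o·A) = 1/(25.7×24.6) = 0.001582 K/W
R_total = 0.3067 K/W;  Q = ΔT/R_total = 24/0.3067 = 78.25 W
T_interface = T_inner − Q·ΣR(inner→interface) = 294 − 78.3×0.2871

T ≈ 272 K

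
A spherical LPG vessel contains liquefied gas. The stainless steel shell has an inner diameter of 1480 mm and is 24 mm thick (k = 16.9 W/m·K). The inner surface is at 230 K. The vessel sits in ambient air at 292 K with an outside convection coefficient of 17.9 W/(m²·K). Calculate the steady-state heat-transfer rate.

Q ≈ 7930 W

Spherical conduction: R = (1/r_in − 1/r_out)/(4πk) per layer; series-sum.
R_stainless steel shell = (1/0.74 − 1/0.764)/(4π×16.9) = 1.999×10^-4 K/W
R_outer film = 1/(h·4πr_o²) = 1/(17.9×4π×0.764²) = 0.007616 K/W
R_total = 0.007816 K/W
Q = ΔT/R_total = 62/0.007816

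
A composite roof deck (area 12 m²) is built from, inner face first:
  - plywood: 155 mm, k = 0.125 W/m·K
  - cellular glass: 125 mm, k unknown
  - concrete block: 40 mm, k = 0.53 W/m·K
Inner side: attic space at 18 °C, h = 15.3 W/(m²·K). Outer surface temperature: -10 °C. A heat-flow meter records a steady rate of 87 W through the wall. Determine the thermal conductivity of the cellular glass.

Model the wall as resistances in series:
R_inner film = 1/(h_i·A) = 1/(15.3×12) = 0.005447 K/W
R_plywood = L/(kA) = 0.155/(0.125×12) = 0.1033 K/W
R_concrete block = L/(kA) = 0.04/(0.53×12) = 0.006289 K/W
Sum of known resistances R_other = 0.1151 K/W
Total R = ΔT/Q = 28/87 = 0.3218 K/W
R_cellular glass = R_total − R_other = 0.2068 K/W
k = L/(R·A) = 0.125/(0.2068×12)

k ≈ 0.0504 W/(m·K)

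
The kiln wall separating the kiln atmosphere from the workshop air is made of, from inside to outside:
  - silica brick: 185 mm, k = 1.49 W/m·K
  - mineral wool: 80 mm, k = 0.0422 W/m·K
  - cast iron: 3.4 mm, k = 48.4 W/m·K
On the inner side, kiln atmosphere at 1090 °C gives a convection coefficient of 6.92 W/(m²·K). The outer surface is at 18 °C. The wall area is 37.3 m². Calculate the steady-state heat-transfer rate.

Treating each layer as a thermal resistance in series:
R_inner film = 1/(h_i·A) = 1/(6.92×37.3) = 0.003874 K/W
R_silica brick = L/(kA) = 0.185/(1.49×37.3) = 0.003329 K/W
R_mineral wool = L/(kA) = 0.08/(0.0422×37.3) = 0.05082 K/W
R_cast iron = L/(kA) = 0.0034/(48.4×37.3) = 1.883×10^-6 K/W
R_total = 0.05803 K/W
Q = ΔT / R_total = 1072 / 0.05803

Q ≈ 18500 W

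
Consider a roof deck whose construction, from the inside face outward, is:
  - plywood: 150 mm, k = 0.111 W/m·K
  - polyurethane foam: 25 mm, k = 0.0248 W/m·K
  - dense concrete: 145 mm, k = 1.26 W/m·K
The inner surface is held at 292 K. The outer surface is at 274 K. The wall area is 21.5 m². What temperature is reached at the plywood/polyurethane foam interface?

Series thermal resistances:
R_plywood = L/(kA) = 0.15/(0.111×21.5) = 0.06285 K/W
R_polyurethane foam = L/(kA) = 0.025/(0.0248×21.5) = 0.04689 K/W
R_dense concrete = L/(kA) = 0.145/(1.26×21.5) = 0.005353 K/W
R_total = 0.1151 K/W;  Q = ΔT/R_total = 18/0.1151 = 156.4 W
T_interface = T_inner − Q·ΣR(inner→interface) = 292 − 156×0.06285

T ≈ 282 K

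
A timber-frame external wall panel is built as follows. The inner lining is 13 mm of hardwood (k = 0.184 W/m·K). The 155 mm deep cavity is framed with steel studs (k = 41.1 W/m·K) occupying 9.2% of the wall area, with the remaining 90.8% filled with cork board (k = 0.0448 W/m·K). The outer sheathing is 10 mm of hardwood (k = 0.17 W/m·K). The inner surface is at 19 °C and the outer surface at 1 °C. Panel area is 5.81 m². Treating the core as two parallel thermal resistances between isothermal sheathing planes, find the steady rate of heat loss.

Sheathing layers in series; stud and cavity paths in parallel between them.
R_inner = 0.013/(0.184×5.81) = 0.01216 K/W
R_stud  = 0.155/(41.1×0.092×5.81) = 0.007055 K/W
R_cav   = 0.155/(0.0448×0.908×5.81) = 0.6558 K/W
1/R_core = 1/R_stud + 1/R_cav → R_core = 0.00698 K/W
R_outer = 0.01/(0.17×5.81) = 0.01012 K/W
R_total = 0.02927 K/W
Q = ΔT/R_total = 18/0.02927

Q ≈ 615 W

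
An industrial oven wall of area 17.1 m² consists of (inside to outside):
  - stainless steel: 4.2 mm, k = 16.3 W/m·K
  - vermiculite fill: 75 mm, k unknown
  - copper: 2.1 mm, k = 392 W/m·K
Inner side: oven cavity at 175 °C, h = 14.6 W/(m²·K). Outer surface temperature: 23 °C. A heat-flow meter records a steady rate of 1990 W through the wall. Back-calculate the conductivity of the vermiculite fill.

Series thermal resistances:
R_inner film = 1/(h_i·A) = 1/(14.6×17.1) = 0.004005 K/W
R_stainless steel = L/(kA) = 0.0042/(16.3×17.1) = 1.507×10^-5 K/W
R_copper = L/(kA) = 0.0021/(392×17.1) = 3.133×10^-7 K/W
Sum of known resistances R_other = 0.004021 K/W
Total R = ΔT/Q = 152/1990 = 0.07638 K/W
R_vermiculite fill = R_total − R_other = 0.07236 K/W
k = L/(R·A) = 0.075/(0.07236×17.1)

k ≈ 0.0606 W/(m·K)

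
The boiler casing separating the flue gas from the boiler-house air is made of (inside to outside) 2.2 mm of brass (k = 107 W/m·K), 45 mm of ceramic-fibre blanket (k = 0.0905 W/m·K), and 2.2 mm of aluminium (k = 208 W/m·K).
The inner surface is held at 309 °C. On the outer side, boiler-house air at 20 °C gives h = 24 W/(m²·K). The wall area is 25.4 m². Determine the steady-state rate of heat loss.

Q ≈ 13600 W

Treating each layer as a thermal resistance in series:
R_brass = L/(kA) = 0.0022/(107×25.4) = 8.095×10^-7 K/W
R_ceramic-fibre blanket = L/(kA) = 0.045/(0.0905×25.4) = 0.01958 K/W
R_aluminium = L/(kA) = 0.0022/(208×25.4) = 4.164×10^-7 K/W
R_outer film = 1/(h_o·A) = 1/(24×25.4) = 0.00164 K/W
R_total = 0.02122 K/W
Q = ΔT / R_total = 289 / 0.02122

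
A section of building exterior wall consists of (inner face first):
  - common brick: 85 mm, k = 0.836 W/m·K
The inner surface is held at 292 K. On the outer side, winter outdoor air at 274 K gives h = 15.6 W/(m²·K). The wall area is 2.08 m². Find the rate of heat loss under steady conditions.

Series thermal resistances:
R_common brick = L/(kA) = 0.085/(0.836×2.08) = 0.04888 K/W
R_outer film = 1/(h_o·A) = 1/(15.6×2.08) = 0.03082 K/W
R_total = 0.0797 K/W
Q = ΔT / R_total = 18 / 0.0797

Q ≈ 226 W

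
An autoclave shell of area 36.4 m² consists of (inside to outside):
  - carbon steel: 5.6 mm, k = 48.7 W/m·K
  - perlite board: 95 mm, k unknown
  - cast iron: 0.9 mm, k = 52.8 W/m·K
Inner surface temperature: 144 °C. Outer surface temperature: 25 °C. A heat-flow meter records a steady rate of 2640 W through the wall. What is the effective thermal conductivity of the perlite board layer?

k ≈ 0.0579 W/(m·K)

Thermal resistances in series:
R_carbon steel = L/(kA) = 0.0056/(48.7×36.4) = 3.159×10^-6 K/W
R_cast iron = L/(kA) = 0.0009/(52.8×36.4) = 4.683×10^-7 K/W
Sum of known resistances R_other = 3.627×10^-6 K/W
Total R = ΔT/Q = 119/2640 = 0.04508 K/W
R_perlite board = R_total − R_other = 0.04507 K/W
k = L/(R·A) = 0.095/(0.04507×36.4)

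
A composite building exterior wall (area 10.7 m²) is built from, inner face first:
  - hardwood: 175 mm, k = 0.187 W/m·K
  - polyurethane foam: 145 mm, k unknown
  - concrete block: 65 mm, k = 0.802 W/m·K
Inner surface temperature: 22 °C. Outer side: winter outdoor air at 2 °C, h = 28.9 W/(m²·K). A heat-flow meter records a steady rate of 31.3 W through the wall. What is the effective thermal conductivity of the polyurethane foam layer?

Treating each layer as a thermal resistance in series:
R_hardwood = L/(kA) = 0.175/(0.187×10.7) = 0.08746 K/W
R_concrete block = L/(kA) = 0.065/(0.802×10.7) = 0.007575 K/W
R_outer film = 1/(h_o·A) = 1/(28.9×10.7) = 0.003234 K/W
Sum of known resistances R_other = 0.09827 K/W
Total R = ΔT/Q = 20/31.3 = 0.639 K/W
R_polyurethane foam = R_total − R_other = 0.5407 K/W
k = L/(R·A) = 0.145/(0.5407×10.7)

k ≈ 0.0251 W/(m·K)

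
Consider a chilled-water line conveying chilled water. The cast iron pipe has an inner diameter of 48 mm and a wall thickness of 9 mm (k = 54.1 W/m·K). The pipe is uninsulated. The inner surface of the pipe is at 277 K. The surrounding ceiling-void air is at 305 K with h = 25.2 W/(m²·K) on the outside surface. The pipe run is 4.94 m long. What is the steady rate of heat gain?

Radial resistances (cylindrical: R_cond = ln(r_o/r_i)/(2πkL), R_conv = 1/(h·2πrL)):
R_cast iron pipe wall = ln(33/24)/(2π×54.1×4.94) = 1.896×10^-4 K/W
R_outer film = 1/(h_o·2πr_oL) = 1/(25.2×2π×0.033×4.94) = 0.03874 K/W
R_total = 0.03893 K/W
Q = ΔT/R_total = 28/0.03893

Q ≈ 719 W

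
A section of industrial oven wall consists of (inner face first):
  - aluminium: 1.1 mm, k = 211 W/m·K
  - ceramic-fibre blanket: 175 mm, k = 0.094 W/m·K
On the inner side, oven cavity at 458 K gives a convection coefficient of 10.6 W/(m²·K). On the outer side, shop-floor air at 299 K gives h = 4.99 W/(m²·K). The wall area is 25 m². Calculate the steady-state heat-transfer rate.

Q ≈ 1840 W

Using the resistance-network approach (series):
R_inner film = 1/(h_i·A) = 1/(10.6×25) = 0.003774 K/W
R_aluminium = L/(kA) = 0.0011/(211×25) = 2.085×10^-7 K/W
R_ceramic-fibre blanket = L/(kA) = 0.175/(0.094×25) = 0.07447 K/W
R_outer film = 1/(h_o·A) = 1/(4.99×25) = 0.008016 K/W
R_total = 0.08626 K/W
Q = ΔT / R_total = 159 / 0.08626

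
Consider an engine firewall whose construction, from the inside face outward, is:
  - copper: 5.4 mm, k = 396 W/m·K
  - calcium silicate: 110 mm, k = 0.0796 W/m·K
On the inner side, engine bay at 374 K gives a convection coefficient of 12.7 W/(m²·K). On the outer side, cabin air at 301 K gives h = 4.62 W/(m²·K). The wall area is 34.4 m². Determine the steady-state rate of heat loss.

Using the resistance-network approach (series):
R_inner film = 1/(h_i·A) = 1/(12.7×34.4) = 0.002289 K/W
R_copper = L/(kA) = 0.0054/(396×34.4) = 3.964×10^-7 K/W
R_calcium silicate = L/(kA) = 0.11/(0.0796×34.4) = 0.04017 K/W
R_outer film = 1/(h_o·A) = 1/(4.62×34.4) = 0.006292 K/W
R_total = 0.04875 K/W
Q = ΔT / R_total = 73 / 0.04875

Q ≈ 1500 W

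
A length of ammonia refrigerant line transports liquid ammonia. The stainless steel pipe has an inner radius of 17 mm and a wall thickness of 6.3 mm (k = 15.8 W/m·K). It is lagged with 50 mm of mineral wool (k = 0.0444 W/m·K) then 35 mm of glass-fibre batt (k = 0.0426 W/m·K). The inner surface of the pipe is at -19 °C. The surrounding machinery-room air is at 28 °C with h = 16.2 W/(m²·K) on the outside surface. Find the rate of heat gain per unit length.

q′ ≈ 8.3 W/m

Per-layer cylindrical resistances, series-summed:
R_stainless steel pipe wall = ln(23.3/17)/(2π×15.8×1) = 0.003175 K/W
R_mineral wool = ln(73.3/23.3)/(2π×0.0444×1) = 4.108 K/W
R_glass-fibre batt = ln(108.3/73.3)/(2π×0.0426×1) = 1.458 K/W
R_outer film = 1/(h_o·2πr_oL) = 1/(16.2×2π×0.1083×1) = 0.09071 K/W
R_total = 5.661 K/W
Q = ΔT/R_total = 47/5.661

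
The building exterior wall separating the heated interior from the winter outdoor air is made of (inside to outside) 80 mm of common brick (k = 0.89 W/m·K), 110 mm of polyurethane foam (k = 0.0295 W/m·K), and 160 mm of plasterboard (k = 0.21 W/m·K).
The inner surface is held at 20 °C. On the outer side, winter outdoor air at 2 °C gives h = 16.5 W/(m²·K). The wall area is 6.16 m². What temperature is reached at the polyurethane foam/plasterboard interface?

T ≈ 5.19 °C

Thermal resistances in series:
R_common brick = L/(kA) = 0.08/(0.89×6.16) = 0.01459 K/W
R_polyurethane foam = L/(kA) = 0.11/(0.0295×6.16) = 0.6053 K/W
R_plasterboard = L/(kA) = 0.16/(0.21×6.16) = 0.1237 K/W
R_outer film = 1/(h_o·A) = 1/(16.5×6.16) = 0.009839 K/W
R_total = 0.7534 K/W;  Q = ΔT/R_total = 18/0.7534 = 23.89 W
T_interface = T_inner − Q·ΣR(inner→interface) = 20 − 23.9×0.6199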